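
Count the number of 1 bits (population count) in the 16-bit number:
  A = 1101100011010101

1101100011010101
1-bits at positions (from bit 0 = LSB): 0, 2, 4, 6, 7, 11, 12, 14, 15
Count = 9

Answer: 9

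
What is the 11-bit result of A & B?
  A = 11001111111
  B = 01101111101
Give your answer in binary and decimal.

Apply & to each column (1 only where both bits are 1):
  11001111111
& 01101111101
-------------
  01001111101

Answer: 01001111101 (637)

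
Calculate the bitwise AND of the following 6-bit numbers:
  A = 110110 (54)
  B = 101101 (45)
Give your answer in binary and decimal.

Apply & to each column (1 only where both bits are 1):
  110110
& 101101
--------
  100100

Answer: 100100 (36)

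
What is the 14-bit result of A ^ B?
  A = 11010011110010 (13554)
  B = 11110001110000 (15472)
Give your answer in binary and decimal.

Apply ^ to each column (1 where bits differ):
  11010011110010
^ 11110001110000
----------------
  00100010000010

Answer: 00100010000010 (2178)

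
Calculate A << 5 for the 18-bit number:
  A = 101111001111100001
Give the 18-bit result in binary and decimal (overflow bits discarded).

Shift left by 5: drop the top 5 bit(s), append 5 zero(s) on the right.
  101111001111100001  ->  discard [10111], keep [1001111100001], append 00000
= 100111110000100000

Answer: 100111110000100000 (162848)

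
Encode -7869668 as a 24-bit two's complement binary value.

1. Binary of +7869668:  011110000001010011100100
2. Invert bits:     100001111110101100011011
3. Add 1:           100001111110101100011100

Answer: 100001111110101100011100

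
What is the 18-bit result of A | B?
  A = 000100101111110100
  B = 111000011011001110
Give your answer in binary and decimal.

Apply | to each column (1 where either bit is 1):
  000100101111110100
| 111000011011001110
--------------------
  111100111111111110

Answer: 111100111111111110 (249854)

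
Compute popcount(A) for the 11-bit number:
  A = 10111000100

10111000100
1-bits at positions (from bit 0 = LSB): 2, 6, 7, 8, 10
Count = 5

Answer: 5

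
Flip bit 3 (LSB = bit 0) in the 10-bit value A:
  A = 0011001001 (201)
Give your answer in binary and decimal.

Mask = 1 << 3 = 0000001000
Bit 3 of A is 1; XOR with the mask flips it to 0.
  0011001001
^ 0000001000
------------
  0011000001

Answer: 0011000001 (193)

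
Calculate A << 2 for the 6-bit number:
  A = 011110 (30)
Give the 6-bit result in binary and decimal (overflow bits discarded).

Shift left by 2: drop the top 2 bit(s), append 2 zero(s) on the right.
  011110  ->  discard [01], keep [1110], append 00
= 111000

Answer: 111000 (56)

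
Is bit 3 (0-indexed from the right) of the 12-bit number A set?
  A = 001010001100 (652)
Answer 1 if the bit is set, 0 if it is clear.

Bit 3 is the 4th from the right.
  001010001100
          ^
That bit is 1.

Answer: 1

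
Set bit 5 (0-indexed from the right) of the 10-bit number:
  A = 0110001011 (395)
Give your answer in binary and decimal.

Mask = 1 << 5 = 0000100000
Bit 5 of A is 0, so OR-ing with the mask flips it to 1.
  0110001011
| 0000100000
------------
  0110101011

Answer: 0110101011 (427)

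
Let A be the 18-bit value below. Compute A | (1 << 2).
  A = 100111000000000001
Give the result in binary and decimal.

Mask = 1 << 2 = 000000000000000100
Bit 2 of A is 0, so OR-ing with the mask flips it to 1.
  100111000000000001
| 000000000000000100
--------------------
  100111000000000101

Answer: 100111000000000101 (159749)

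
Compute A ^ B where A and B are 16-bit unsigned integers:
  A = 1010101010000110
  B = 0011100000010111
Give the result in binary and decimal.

Apply ^ to each column (1 where bits differ):
  1010101010000110
^ 0011100000010111
------------------
  1001001010010001

Answer: 1001001010010001 (37521)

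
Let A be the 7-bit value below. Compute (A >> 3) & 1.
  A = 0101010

Bit 3 is the 4th from the right.
  0101010
     ^
That bit is 1.

Answer: 1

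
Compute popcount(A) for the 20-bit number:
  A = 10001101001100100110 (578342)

10001101001100100110
1-bits at positions (from bit 0 = LSB): 1, 2, 5, 8, 9, 12, 14, 15, 19
Count = 9

Answer: 9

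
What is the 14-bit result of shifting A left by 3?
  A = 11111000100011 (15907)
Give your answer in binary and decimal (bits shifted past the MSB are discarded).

Shift left by 3: drop the top 3 bit(s), append 3 zero(s) on the right.
  11111000100011  ->  discard [111], keep [11000100011], append 000
= 11000100011000

Answer: 11000100011000 (12568)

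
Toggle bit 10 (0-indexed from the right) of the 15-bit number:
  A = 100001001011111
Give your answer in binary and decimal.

Mask = 1 << 10 = 000010000000000
Bit 10 of A is 0; XOR with the mask flips it to 1.
  100001001011111
^ 000010000000000
-----------------
  100011001011111

Answer: 100011001011111 (18015)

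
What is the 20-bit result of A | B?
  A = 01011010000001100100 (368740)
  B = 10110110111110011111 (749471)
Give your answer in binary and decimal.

Apply | to each column (1 where either bit is 1):
  01011010000001100100
| 10110110111110011111
----------------------
  11111110111111111111

Answer: 11111110111111111111 (1044479)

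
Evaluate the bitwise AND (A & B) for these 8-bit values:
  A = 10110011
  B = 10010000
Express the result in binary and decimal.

Apply & to each column (1 only where both bits are 1):
  10110011
& 10010000
----------
  10010000

Answer: 10010000 (144)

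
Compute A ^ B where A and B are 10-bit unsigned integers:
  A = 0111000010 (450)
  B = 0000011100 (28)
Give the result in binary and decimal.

Apply ^ to each column (1 where bits differ):
  0111000010
^ 0000011100
------------
  0111011110

Answer: 0111011110 (478)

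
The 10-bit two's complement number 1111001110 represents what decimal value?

MSB is 1, so the value is negative. Find the magnitude:
1. Invert bits:  0000110001
2. Add 1:        0000110010  = 50
3. Apply sign:   -50

Answer: -50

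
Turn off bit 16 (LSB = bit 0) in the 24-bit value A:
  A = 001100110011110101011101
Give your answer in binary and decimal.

Mask = ~(1 << 16) = 111111101111111111111111
Bit 16 of A is 1, so AND-ing with the mask clears it to 0.
  001100110011110101011101
& 111111101111111111111111
--------------------------
  001100100011110101011101

Answer: 001100100011110101011101 (3292509)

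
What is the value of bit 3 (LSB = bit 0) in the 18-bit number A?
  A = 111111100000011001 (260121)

Bit 3 is the 4th from the right.
  111111100000011001
                ^
That bit is 1.

Answer: 1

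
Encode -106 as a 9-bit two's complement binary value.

1. Binary of +106:  001101010
2. Invert bits:     110010101
3. Add 1:           110010110

Answer: 110010110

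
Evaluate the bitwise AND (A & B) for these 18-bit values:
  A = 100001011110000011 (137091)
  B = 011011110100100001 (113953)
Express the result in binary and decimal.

Apply & to each column (1 only where both bits are 1):
  100001011110000011
& 011011110100100001
--------------------
  000001010100000001

Answer: 000001010100000001 (5377)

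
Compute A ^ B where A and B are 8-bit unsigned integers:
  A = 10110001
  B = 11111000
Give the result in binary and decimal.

Apply ^ to each column (1 where bits differ):
  10110001
^ 11111000
----------
  01001001

Answer: 01001001 (73)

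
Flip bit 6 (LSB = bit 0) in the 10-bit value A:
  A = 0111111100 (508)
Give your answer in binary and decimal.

Mask = 1 << 6 = 0001000000
Bit 6 of A is 1; XOR with the mask flips it to 0.
  0111111100
^ 0001000000
------------
  0110111100

Answer: 0110111100 (444)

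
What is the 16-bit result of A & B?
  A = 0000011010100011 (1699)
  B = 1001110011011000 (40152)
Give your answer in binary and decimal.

Apply & to each column (1 only where both bits are 1):
  0000011010100011
& 1001110011011000
------------------
  0000010010000000

Answer: 0000010010000000 (1152)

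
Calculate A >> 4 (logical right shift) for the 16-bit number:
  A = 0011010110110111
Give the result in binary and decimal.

Logical shift right by 4: drop the bottom 4 bit(s), prepend 4 zero(s) on the left.
  0011010110110111  ->  keep [001101011011], discard [0111], prepend 0000
= 0000001101011011

Answer: 0000001101011011 (859)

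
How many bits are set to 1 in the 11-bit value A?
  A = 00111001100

00111001100
1-bits at positions (from bit 0 = LSB): 2, 3, 6, 7, 8
Count = 5

Answer: 5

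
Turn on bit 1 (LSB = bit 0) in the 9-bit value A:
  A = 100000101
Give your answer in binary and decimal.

Mask = 1 << 1 = 000000010
Bit 1 of A is 0, so OR-ing with the mask flips it to 1.
  100000101
| 000000010
-----------
  100000111

Answer: 100000111 (263)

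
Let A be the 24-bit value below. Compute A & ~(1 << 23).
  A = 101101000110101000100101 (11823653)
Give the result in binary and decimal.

Mask = ~(1 << 23) = 011111111111111111111111
Bit 23 of A is 1, so AND-ing with the mask clears it to 0.
  101101000110101000100101
& 011111111111111111111111
--------------------------
  001101000110101000100101

Answer: 001101000110101000100101 (3435045)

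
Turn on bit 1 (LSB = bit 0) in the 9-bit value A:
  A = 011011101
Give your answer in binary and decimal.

Mask = 1 << 1 = 000000010
Bit 1 of A is 0, so OR-ing with the mask flips it to 1.
  011011101
| 000000010
-----------
  011011111

Answer: 011011111 (223)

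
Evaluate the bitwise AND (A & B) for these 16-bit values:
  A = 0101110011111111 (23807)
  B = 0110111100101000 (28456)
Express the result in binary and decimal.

Apply & to each column (1 only where both bits are 1):
  0101110011111111
& 0110111100101000
------------------
  0100110000101000

Answer: 0100110000101000 (19496)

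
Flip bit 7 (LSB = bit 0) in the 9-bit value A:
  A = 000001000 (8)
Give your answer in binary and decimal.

Mask = 1 << 7 = 010000000
Bit 7 of A is 0; XOR with the mask flips it to 1.
  000001000
^ 010000000
-----------
  010001000

Answer: 010001000 (136)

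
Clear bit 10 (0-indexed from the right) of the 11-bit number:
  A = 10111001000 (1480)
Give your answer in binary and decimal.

Mask = ~(1 << 10) = 01111111111
Bit 10 of A is 1, so AND-ing with the mask clears it to 0.
  10111001000
& 01111111111
-------------
  00111001000

Answer: 00111001000 (456)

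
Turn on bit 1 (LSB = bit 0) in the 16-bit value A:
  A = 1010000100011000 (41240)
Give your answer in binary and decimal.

Mask = 1 << 1 = 0000000000000010
Bit 1 of A is 0, so OR-ing with the mask flips it to 1.
  1010000100011000
| 0000000000000010
------------------
  1010000100011010

Answer: 1010000100011010 (41242)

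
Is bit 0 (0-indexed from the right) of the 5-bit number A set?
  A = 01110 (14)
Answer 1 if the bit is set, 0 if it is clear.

Bit 0 is the 1st from the right.
  01110
      ^
That bit is 0.

Answer: 0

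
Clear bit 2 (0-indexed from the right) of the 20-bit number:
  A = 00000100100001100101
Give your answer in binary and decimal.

Mask = ~(1 << 2) = 11111111111111111011
Bit 2 of A is 1, so AND-ing with the mask clears it to 0.
  00000100100001100101
& 11111111111111111011
----------------------
  00000100100001100001

Answer: 00000100100001100001 (18529)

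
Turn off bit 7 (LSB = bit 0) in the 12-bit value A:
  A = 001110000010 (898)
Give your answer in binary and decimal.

Mask = ~(1 << 7) = 111101111111
Bit 7 of A is 1, so AND-ing with the mask clears it to 0.
  001110000010
& 111101111111
--------------
  001100000010

Answer: 001100000010 (770)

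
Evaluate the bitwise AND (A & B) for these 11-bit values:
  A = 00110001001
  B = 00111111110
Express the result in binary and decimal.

Apply & to each column (1 only where both bits are 1):
  00110001001
& 00111111110
-------------
  00110001000

Answer: 00110001000 (392)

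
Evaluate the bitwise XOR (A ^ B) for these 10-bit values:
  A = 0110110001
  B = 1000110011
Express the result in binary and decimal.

Apply ^ to each column (1 where bits differ):
  0110110001
^ 1000110011
------------
  1110000010

Answer: 1110000010 (898)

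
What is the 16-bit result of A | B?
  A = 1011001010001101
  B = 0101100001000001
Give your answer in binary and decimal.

Apply | to each column (1 where either bit is 1):
  1011001010001101
| 0101100001000001
------------------
  1111101011001101

Answer: 1111101011001101 (64205)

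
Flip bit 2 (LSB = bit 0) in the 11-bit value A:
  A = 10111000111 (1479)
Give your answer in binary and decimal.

Mask = 1 << 2 = 00000000100
Bit 2 of A is 1; XOR with the mask flips it to 0.
  10111000111
^ 00000000100
-------------
  10111000011

Answer: 10111000011 (1475)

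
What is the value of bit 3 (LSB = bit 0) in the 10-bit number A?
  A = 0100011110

Bit 3 is the 4th from the right.
  0100011110
        ^
That bit is 1.

Answer: 1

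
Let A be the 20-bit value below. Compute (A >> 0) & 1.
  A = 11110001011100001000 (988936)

Bit 0 is the 1st from the right.
  11110001011100001000
                     ^
That bit is 0.

Answer: 0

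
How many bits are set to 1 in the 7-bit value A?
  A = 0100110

0100110
1-bits at positions (from bit 0 = LSB): 1, 2, 5
Count = 3

Answer: 3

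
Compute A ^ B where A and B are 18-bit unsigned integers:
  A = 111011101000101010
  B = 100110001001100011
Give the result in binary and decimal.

Apply ^ to each column (1 where bits differ):
  111011101000101010
^ 100110001001100011
--------------------
  011101100001001001

Answer: 011101100001001001 (120905)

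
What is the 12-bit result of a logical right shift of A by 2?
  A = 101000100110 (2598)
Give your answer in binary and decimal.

Logical shift right by 2: drop the bottom 2 bit(s), prepend 2 zero(s) on the left.
  101000100110  ->  keep [1010001001], discard [10], prepend 00
= 001010001001

Answer: 001010001001 (649)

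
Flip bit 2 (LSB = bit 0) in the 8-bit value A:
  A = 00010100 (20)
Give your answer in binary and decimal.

Mask = 1 << 2 = 00000100
Bit 2 of A is 1; XOR with the mask flips it to 0.
  00010100
^ 00000100
----------
  00010000

Answer: 00010000 (16)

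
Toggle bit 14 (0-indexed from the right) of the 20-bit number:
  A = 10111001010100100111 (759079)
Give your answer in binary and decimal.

Mask = 1 << 14 = 00000100000000000000
Bit 14 of A is 0; XOR with the mask flips it to 1.
  10111001010100100111
^ 00000100000000000000
----------------------
  10111101010100100111

Answer: 10111101010100100111 (775463)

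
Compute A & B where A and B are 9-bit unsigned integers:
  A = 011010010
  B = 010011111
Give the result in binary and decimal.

Apply & to each column (1 only where both bits are 1):
  011010010
& 010011111
-----------
  010010010

Answer: 010010010 (146)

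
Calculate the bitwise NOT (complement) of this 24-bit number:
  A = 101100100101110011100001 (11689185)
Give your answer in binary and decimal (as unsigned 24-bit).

Flip each bit (0->1, 1->0):
  101100100101110011100001
  010011011010001100011110

Answer: 010011011010001100011110 (5088030)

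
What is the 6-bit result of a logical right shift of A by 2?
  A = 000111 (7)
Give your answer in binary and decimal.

Logical shift right by 2: drop the bottom 2 bit(s), prepend 2 zero(s) on the left.
  000111  ->  keep [0001], discard [11], prepend 00
= 000001

Answer: 000001 (1)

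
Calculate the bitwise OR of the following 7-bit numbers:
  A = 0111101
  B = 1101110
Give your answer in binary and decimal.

Apply | to each column (1 where either bit is 1):
  0111101
| 1101110
---------
  1111111

Answer: 1111111 (127)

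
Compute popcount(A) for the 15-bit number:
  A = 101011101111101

101011101111101
1-bits at positions (from bit 0 = LSB): 0, 2, 3, 4, 5, 6, 8, 9, 10, 12, 14
Count = 11

Answer: 11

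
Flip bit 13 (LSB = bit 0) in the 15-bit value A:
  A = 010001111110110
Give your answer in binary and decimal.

Mask = 1 << 13 = 010000000000000
Bit 13 of A is 1; XOR with the mask flips it to 0.
  010001111110110
^ 010000000000000
-----------------
  000001111110110

Answer: 000001111110110 (1014)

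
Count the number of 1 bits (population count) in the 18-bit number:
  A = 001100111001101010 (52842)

001100111001101010
1-bits at positions (from bit 0 = LSB): 1, 3, 5, 6, 9, 10, 11, 14, 15
Count = 9

Answer: 9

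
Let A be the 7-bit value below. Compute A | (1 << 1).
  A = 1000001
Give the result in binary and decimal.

Mask = 1 << 1 = 0000010
Bit 1 of A is 0, so OR-ing with the mask flips it to 1.
  1000001
| 0000010
---------
  1000011

Answer: 1000011 (67)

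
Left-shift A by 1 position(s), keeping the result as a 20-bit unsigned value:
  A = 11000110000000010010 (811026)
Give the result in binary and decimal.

Shift left by 1: drop the top 1 bit(s), append 1 zero(s) on the right.
  11000110000000010010  ->  discard [1], keep [1000110000000010010], append 0
= 10001100000000100100

Answer: 10001100000000100100 (573476)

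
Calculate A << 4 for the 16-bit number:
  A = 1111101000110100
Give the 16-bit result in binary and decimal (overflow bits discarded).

Shift left by 4: drop the top 4 bit(s), append 4 zero(s) on the right.
  1111101000110100  ->  discard [1111], keep [101000110100], append 0000
= 1010001101000000

Answer: 1010001101000000 (41792)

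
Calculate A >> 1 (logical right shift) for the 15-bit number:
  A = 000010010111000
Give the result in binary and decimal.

Logical shift right by 1: drop the bottom 1 bit(s), prepend 1 zero(s) on the left.
  000010010111000  ->  keep [00001001011100], discard [0], prepend 0
= 000001001011100

Answer: 000001001011100 (604)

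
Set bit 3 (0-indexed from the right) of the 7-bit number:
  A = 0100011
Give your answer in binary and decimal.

Mask = 1 << 3 = 0001000
Bit 3 of A is 0, so OR-ing with the mask flips it to 1.
  0100011
| 0001000
---------
  0101011

Answer: 0101011 (43)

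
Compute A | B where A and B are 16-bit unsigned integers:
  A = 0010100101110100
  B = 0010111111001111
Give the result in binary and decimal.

Apply | to each column (1 where either bit is 1):
  0010100101110100
| 0010111111001111
------------------
  0010111111111111

Answer: 0010111111111111 (12287)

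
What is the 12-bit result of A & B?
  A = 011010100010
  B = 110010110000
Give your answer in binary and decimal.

Apply & to each column (1 only where both bits are 1):
  011010100010
& 110010110000
--------------
  010010100000

Answer: 010010100000 (1184)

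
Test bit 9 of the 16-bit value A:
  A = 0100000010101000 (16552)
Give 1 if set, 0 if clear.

Bit 9 is the 10th from the right.
  0100000010101000
        ^
That bit is 0.

Answer: 0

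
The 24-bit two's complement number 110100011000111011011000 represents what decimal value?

MSB is 1, so the value is negative. Find the magnitude:
1. Invert bits:  001011100111000100100111
2. Add 1:        001011100111000100101000  = 3043624
3. Apply sign:   -3043624

Answer: -3043624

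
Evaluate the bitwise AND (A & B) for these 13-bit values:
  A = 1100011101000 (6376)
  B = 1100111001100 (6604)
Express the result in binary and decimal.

Apply & to each column (1 only where both bits are 1):
  1100011101000
& 1100111001100
---------------
  1100011001000

Answer: 1100011001000 (6344)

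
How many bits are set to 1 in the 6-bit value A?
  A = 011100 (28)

011100
1-bits at positions (from bit 0 = LSB): 2, 3, 4
Count = 3

Answer: 3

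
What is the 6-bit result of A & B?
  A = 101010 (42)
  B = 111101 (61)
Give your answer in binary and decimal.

Apply & to each column (1 only where both bits are 1):
  101010
& 111101
--------
  101000

Answer: 101000 (40)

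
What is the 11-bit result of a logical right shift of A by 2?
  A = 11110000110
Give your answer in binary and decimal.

Logical shift right by 2: drop the bottom 2 bit(s), prepend 2 zero(s) on the left.
  11110000110  ->  keep [111100001], discard [10], prepend 00
= 00111100001

Answer: 00111100001 (481)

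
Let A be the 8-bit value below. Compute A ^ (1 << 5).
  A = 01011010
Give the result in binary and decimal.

Mask = 1 << 5 = 00100000
Bit 5 of A is 0; XOR with the mask flips it to 1.
  01011010
^ 00100000
----------
  01111010

Answer: 01111010 (122)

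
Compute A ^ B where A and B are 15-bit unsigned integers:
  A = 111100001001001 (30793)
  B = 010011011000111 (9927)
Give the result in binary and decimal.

Apply ^ to each column (1 where bits differ):
  111100001001001
^ 010011011000111
-----------------
  101111010001110

Answer: 101111010001110 (24206)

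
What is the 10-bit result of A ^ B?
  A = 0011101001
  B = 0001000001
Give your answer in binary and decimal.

Apply ^ to each column (1 where bits differ):
  0011101001
^ 0001000001
------------
  0010101000

Answer: 0010101000 (168)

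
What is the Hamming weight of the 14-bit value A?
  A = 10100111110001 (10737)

10100111110001
1-bits at positions (from bit 0 = LSB): 0, 4, 5, 6, 7, 8, 11, 13
Count = 8

Answer: 8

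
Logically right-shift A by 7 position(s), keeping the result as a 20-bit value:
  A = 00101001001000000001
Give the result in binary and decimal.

Logical shift right by 7: drop the bottom 7 bit(s), prepend 7 zero(s) on the left.
  00101001001000000001  ->  keep [0010100100100], discard [0000001], prepend 0000000
= 00000000010100100100

Answer: 00000000010100100100 (1316)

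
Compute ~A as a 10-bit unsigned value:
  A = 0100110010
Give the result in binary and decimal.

Flip each bit (0->1, 1->0):
  0100110010
  1011001101

Answer: 1011001101 (717)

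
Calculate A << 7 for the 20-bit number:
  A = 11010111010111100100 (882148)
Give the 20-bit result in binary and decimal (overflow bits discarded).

Shift left by 7: drop the top 7 bit(s), append 7 zero(s) on the right.
  11010111010111100100  ->  discard [1101011], keep [1010111100100], append 0000000
= 10101111001000000000

Answer: 10101111001000000000 (717312)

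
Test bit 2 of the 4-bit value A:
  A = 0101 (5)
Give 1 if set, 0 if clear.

Bit 2 is the 3rd from the right.
  0101
   ^
That bit is 1.

Answer: 1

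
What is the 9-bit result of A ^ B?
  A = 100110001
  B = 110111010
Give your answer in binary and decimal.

Apply ^ to each column (1 where bits differ):
  100110001
^ 110111010
-----------
  010001011

Answer: 010001011 (139)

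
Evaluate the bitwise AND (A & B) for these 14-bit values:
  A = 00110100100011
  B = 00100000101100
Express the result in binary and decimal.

Apply & to each column (1 only where both bits are 1):
  00110100100011
& 00100000101100
----------------
  00100000100000

Answer: 00100000100000 (2080)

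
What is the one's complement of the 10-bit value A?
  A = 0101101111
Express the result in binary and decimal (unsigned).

Flip each bit (0->1, 1->0):
  0101101111
  1010010000

Answer: 1010010000 (656)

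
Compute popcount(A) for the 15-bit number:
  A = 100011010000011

100011010000011
1-bits at positions (from bit 0 = LSB): 0, 1, 7, 9, 10, 14
Count = 6

Answer: 6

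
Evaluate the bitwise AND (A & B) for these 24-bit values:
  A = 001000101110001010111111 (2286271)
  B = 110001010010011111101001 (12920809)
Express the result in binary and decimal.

Apply & to each column (1 only where both bits are 1):
  001000101110001010111111
& 110001010010011111101001
--------------------------
  000000000010001010101001

Answer: 000000000010001010101001 (8873)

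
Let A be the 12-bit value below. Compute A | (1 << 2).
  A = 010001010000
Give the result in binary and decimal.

Mask = 1 << 2 = 000000000100
Bit 2 of A is 0, so OR-ing with the mask flips it to 1.
  010001010000
| 000000000100
--------------
  010001010100

Answer: 010001010100 (1108)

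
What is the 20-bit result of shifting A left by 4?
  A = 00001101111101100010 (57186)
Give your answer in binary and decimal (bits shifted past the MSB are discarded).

Shift left by 4: drop the top 4 bit(s), append 4 zero(s) on the right.
  00001101111101100010  ->  discard [0000], keep [1101111101100010], append 0000
= 11011111011000100000

Answer: 11011111011000100000 (914976)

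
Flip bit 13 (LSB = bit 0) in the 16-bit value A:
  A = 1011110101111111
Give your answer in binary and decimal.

Mask = 1 << 13 = 0010000000000000
Bit 13 of A is 1; XOR with the mask flips it to 0.
  1011110101111111
^ 0010000000000000
------------------
  1001110101111111

Answer: 1001110101111111 (40319)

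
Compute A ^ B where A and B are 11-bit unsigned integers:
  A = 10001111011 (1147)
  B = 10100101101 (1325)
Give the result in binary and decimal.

Apply ^ to each column (1 where bits differ):
  10001111011
^ 10100101101
-------------
  00101010110

Answer: 00101010110 (342)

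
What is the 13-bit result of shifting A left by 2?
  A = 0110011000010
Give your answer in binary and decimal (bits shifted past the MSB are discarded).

Shift left by 2: drop the top 2 bit(s), append 2 zero(s) on the right.
  0110011000010  ->  discard [01], keep [10011000010], append 00
= 1001100001000

Answer: 1001100001000 (4872)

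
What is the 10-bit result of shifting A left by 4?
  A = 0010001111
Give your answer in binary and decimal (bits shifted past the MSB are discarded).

Shift left by 4: drop the top 4 bit(s), append 4 zero(s) on the right.
  0010001111  ->  discard [0010], keep [001111], append 0000
= 0011110000

Answer: 0011110000 (240)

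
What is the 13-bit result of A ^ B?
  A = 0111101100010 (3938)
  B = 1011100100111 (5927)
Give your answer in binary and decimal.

Apply ^ to each column (1 where bits differ):
  0111101100010
^ 1011100100111
---------------
  1100001000101

Answer: 1100001000101 (6213)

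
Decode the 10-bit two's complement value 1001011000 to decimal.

MSB is 1, so the value is negative. Find the magnitude:
1. Invert bits:  0110100111
2. Add 1:        0110101000  = 424
3. Apply sign:   -424

Answer: -424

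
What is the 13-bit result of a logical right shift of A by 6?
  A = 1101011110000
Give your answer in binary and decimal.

Logical shift right by 6: drop the bottom 6 bit(s), prepend 6 zero(s) on the left.
  1101011110000  ->  keep [1101011], discard [110000], prepend 000000
= 0000001101011

Answer: 0000001101011 (107)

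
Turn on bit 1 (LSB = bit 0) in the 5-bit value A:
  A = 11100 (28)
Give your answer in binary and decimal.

Mask = 1 << 1 = 00010
Bit 1 of A is 0, so OR-ing with the mask flips it to 1.
  11100
| 00010
-------
  11110

Answer: 11110 (30)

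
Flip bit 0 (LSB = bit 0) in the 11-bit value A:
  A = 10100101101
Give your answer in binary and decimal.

Mask = 1 << 0 = 00000000001
Bit 0 of A is 1; XOR with the mask flips it to 0.
  10100101101
^ 00000000001
-------------
  10100101100

Answer: 10100101100 (1324)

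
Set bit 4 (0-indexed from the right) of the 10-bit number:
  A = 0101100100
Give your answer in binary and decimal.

Mask = 1 << 4 = 0000010000
Bit 4 of A is 0, so OR-ing with the mask flips it to 1.
  0101100100
| 0000010000
------------
  0101110100

Answer: 0101110100 (372)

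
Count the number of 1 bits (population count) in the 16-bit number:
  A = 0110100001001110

0110100001001110
1-bits at positions (from bit 0 = LSB): 1, 2, 3, 6, 11, 13, 14
Count = 7

Answer: 7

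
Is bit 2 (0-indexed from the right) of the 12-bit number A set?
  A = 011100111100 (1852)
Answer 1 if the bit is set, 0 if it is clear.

Bit 2 is the 3rd from the right.
  011100111100
           ^
That bit is 1.

Answer: 1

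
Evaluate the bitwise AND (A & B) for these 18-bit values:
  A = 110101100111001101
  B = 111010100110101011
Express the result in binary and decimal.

Apply & to each column (1 only where both bits are 1):
  110101100111001101
& 111010100110101011
--------------------
  110000100110001001

Answer: 110000100110001001 (199049)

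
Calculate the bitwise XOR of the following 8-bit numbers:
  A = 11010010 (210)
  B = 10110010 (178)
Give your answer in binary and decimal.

Apply ^ to each column (1 where bits differ):
  11010010
^ 10110010
----------
  01100000

Answer: 01100000 (96)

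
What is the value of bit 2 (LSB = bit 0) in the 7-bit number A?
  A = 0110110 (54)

Bit 2 is the 3rd from the right.
  0110110
      ^
That bit is 1.

Answer: 1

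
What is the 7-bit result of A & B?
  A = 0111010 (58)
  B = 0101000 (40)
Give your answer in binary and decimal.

Apply & to each column (1 only where both bits are 1):
  0111010
& 0101000
---------
  0101000

Answer: 0101000 (40)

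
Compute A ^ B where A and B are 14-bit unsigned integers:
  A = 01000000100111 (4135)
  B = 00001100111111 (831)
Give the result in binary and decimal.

Apply ^ to each column (1 where bits differ):
  01000000100111
^ 00001100111111
----------------
  01001100011000

Answer: 01001100011000 (4888)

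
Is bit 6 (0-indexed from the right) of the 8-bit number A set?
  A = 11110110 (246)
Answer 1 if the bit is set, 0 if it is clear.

Bit 6 is the 7th from the right.
  11110110
   ^
That bit is 1.

Answer: 1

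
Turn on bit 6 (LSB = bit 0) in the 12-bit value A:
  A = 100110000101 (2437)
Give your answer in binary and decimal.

Mask = 1 << 6 = 000001000000
Bit 6 of A is 0, so OR-ing with the mask flips it to 1.
  100110000101
| 000001000000
--------------
  100111000101

Answer: 100111000101 (2501)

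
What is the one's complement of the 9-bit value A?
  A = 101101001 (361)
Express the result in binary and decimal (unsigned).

Flip each bit (0->1, 1->0):
  101101001
  010010110

Answer: 010010110 (150)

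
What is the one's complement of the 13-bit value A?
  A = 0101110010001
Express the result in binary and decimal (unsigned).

Flip each bit (0->1, 1->0):
  0101110010001
  1010001101110

Answer: 1010001101110 (5230)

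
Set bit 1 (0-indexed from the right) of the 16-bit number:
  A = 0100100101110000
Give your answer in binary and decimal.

Mask = 1 << 1 = 0000000000000010
Bit 1 of A is 0, so OR-ing with the mask flips it to 1.
  0100100101110000
| 0000000000000010
------------------
  0100100101110010

Answer: 0100100101110010 (18802)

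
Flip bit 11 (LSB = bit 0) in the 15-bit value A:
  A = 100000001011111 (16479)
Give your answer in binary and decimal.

Mask = 1 << 11 = 000100000000000
Bit 11 of A is 0; XOR with the mask flips it to 1.
  100000001011111
^ 000100000000000
-----------------
  100100001011111

Answer: 100100001011111 (18527)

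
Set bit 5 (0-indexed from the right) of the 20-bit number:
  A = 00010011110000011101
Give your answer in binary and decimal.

Mask = 1 << 5 = 00000000000000100000
Bit 5 of A is 0, so OR-ing with the mask flips it to 1.
  00010011110000011101
| 00000000000000100000
----------------------
  00010011110000111101

Answer: 00010011110000111101 (80957)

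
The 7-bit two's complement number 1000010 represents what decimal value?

MSB is 1, so the value is negative. Find the magnitude:
1. Invert bits:  0111101
2. Add 1:        0111110  = 62
3. Apply sign:   -62

Answer: -62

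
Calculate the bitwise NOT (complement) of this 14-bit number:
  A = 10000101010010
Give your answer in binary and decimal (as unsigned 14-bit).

Flip each bit (0->1, 1->0):
  10000101010010
  01111010101101

Answer: 01111010101101 (7853)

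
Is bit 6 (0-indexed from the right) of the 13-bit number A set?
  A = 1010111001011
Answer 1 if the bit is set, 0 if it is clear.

Bit 6 is the 7th from the right.
  1010111001011
        ^
That bit is 1.

Answer: 1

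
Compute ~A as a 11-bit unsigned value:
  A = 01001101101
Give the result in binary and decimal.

Flip each bit (0->1, 1->0):
  01001101101
  10110010010

Answer: 10110010010 (1426)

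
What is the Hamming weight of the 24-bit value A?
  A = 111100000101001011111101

111100000101001011111101
1-bits at positions (from bit 0 = LSB): 0, 2, 3, 4, 5, 6, 7, 9, 12, 14, 20, 21, 22, 23
Count = 14

Answer: 14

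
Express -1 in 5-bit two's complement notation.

1. Binary of +1:  00001
2. Invert bits:     11110
3. Add 1:           11111

Answer: 11111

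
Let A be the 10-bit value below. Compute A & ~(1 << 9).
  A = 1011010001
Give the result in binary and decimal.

Mask = ~(1 << 9) = 0111111111
Bit 9 of A is 1, so AND-ing with the mask clears it to 0.
  1011010001
& 0111111111
------------
  0011010001

Answer: 0011010001 (209)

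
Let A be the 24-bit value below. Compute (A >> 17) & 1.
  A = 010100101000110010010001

Bit 17 is the 18th from the right.
  010100101000110010010001
        ^
That bit is 1.

Answer: 1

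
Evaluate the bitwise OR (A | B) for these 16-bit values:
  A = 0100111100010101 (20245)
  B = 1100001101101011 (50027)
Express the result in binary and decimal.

Apply | to each column (1 where either bit is 1):
  0100111100010101
| 1100001101101011
------------------
  1100111101111111

Answer: 1100111101111111 (53119)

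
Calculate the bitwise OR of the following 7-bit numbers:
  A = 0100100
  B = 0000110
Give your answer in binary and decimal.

Apply | to each column (1 where either bit is 1):
  0100100
| 0000110
---------
  0100110

Answer: 0100110 (38)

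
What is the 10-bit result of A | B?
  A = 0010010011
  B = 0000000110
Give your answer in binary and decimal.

Apply | to each column (1 where either bit is 1):
  0010010011
| 0000000110
------------
  0010010111

Answer: 0010010111 (151)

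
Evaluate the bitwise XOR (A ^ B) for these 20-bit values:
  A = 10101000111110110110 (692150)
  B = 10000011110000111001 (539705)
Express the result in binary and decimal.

Apply ^ to each column (1 where bits differ):
  10101000111110110110
^ 10000011110000111001
----------------------
  00101011001110001111

Answer: 00101011001110001111 (177039)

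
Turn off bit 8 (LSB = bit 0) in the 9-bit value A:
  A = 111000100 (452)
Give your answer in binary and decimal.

Mask = ~(1 << 8) = 011111111
Bit 8 of A is 1, so AND-ing with the mask clears it to 0.
  111000100
& 011111111
-----------
  011000100

Answer: 011000100 (196)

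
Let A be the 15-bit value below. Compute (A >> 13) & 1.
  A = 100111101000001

Bit 13 is the 14th from the right.
  100111101000001
   ^
That bit is 0.

Answer: 0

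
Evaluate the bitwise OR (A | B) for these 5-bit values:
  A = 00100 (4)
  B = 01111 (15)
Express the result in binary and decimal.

Apply | to each column (1 where either bit is 1):
  00100
| 01111
-------
  01111

Answer: 01111 (15)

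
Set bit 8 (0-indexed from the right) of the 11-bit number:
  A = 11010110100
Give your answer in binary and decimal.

Mask = 1 << 8 = 00100000000
Bit 8 of A is 0, so OR-ing with the mask flips it to 1.
  11010110100
| 00100000000
-------------
  11110110100

Answer: 11110110100 (1972)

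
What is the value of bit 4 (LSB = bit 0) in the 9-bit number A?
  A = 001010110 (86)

Bit 4 is the 5th from the right.
  001010110
      ^
That bit is 1.

Answer: 1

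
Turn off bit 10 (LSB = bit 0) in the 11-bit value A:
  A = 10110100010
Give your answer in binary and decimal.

Mask = ~(1 << 10) = 01111111111
Bit 10 of A is 1, so AND-ing with the mask clears it to 0.
  10110100010
& 01111111111
-------------
  00110100010

Answer: 00110100010 (418)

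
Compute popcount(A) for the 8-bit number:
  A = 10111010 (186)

10111010
1-bits at positions (from bit 0 = LSB): 1, 3, 4, 5, 7
Count = 5

Answer: 5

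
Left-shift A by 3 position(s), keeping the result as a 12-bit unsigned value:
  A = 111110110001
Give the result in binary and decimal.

Shift left by 3: drop the top 3 bit(s), append 3 zero(s) on the right.
  111110110001  ->  discard [111], keep [110110001], append 000
= 110110001000

Answer: 110110001000 (3464)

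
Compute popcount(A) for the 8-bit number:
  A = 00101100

00101100
1-bits at positions (from bit 0 = LSB): 2, 3, 5
Count = 3

Answer: 3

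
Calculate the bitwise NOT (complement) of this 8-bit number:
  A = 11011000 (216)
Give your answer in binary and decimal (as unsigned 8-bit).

Flip each bit (0->1, 1->0):
  11011000
  00100111

Answer: 00100111 (39)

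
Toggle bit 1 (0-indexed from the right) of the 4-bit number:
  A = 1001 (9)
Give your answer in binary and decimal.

Mask = 1 << 1 = 0010
Bit 1 of A is 0; XOR with the mask flips it to 1.
  1001
^ 0010
------
  1011

Answer: 1011 (11)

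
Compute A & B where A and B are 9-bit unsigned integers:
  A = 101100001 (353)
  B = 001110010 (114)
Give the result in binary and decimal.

Apply & to each column (1 only where both bits are 1):
  101100001
& 001110010
-----------
  001100000

Answer: 001100000 (96)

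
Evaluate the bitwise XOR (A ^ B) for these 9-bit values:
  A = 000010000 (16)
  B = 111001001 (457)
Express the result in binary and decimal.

Apply ^ to each column (1 where bits differ):
  000010000
^ 111001001
-----------
  111011001

Answer: 111011001 (473)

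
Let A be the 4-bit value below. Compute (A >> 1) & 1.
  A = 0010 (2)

Bit 1 is the 2nd from the right.
  0010
    ^
That bit is 1.

Answer: 1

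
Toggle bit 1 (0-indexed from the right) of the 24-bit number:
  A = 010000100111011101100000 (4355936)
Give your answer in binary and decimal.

Mask = 1 << 1 = 000000000000000000000010
Bit 1 of A is 0; XOR with the mask flips it to 1.
  010000100111011101100000
^ 000000000000000000000010
--------------------------
  010000100111011101100010

Answer: 010000100111011101100010 (4355938)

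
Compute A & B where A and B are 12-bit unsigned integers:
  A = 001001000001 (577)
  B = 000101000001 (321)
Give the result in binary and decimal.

Apply & to each column (1 only where both bits are 1):
  001001000001
& 000101000001
--------------
  000001000001

Answer: 000001000001 (65)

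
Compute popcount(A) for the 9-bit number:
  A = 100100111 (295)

100100111
1-bits at positions (from bit 0 = LSB): 0, 1, 2, 5, 8
Count = 5

Answer: 5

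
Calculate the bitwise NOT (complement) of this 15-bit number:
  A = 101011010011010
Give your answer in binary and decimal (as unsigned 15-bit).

Flip each bit (0->1, 1->0):
  101011010011010
  010100101100101

Answer: 010100101100101 (10597)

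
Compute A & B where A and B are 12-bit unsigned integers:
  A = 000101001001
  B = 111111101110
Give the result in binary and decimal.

Apply & to each column (1 only where both bits are 1):
  000101001001
& 111111101110
--------------
  000101001000

Answer: 000101001000 (328)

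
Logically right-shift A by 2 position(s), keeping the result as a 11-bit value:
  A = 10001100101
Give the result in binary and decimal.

Logical shift right by 2: drop the bottom 2 bit(s), prepend 2 zero(s) on the left.
  10001100101  ->  keep [100011001], discard [01], prepend 00
= 00100011001

Answer: 00100011001 (281)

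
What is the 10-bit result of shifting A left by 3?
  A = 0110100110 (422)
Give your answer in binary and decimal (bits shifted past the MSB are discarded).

Shift left by 3: drop the top 3 bit(s), append 3 zero(s) on the right.
  0110100110  ->  discard [011], keep [0100110], append 000
= 0100110000

Answer: 0100110000 (304)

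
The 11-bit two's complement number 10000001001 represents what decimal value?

MSB is 1, so the value is negative. Find the magnitude:
1. Invert bits:  01111110110
2. Add 1:        01111110111  = 1015
3. Apply sign:   -1015

Answer: -1015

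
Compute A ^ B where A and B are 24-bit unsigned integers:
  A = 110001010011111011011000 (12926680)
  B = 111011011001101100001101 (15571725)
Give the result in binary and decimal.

Apply ^ to each column (1 where bits differ):
  110001010011111011011000
^ 111011011001101100001101
--------------------------
  001010001010010111010101

Answer: 001010001010010111010101 (2663893)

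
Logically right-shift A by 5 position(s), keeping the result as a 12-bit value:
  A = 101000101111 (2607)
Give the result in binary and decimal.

Logical shift right by 5: drop the bottom 5 bit(s), prepend 5 zero(s) on the left.
  101000101111  ->  keep [1010001], discard [01111], prepend 00000
= 000001010001

Answer: 000001010001 (81)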